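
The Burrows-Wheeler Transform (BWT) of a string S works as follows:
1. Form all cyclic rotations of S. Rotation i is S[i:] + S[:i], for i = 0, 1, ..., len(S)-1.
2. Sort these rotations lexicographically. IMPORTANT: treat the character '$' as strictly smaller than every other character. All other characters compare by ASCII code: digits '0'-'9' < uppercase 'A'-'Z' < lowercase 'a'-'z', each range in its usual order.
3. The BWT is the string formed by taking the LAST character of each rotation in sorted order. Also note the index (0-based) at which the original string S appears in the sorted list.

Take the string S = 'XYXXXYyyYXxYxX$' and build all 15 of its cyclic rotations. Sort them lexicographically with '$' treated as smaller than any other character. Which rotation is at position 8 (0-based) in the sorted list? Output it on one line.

All 15 rotations (rotation i = S[i:]+S[:i]):
  rot[0] = XYXXXYyyYXxYxX$
  rot[1] = YXXXYyyYXxYxX$X
  rot[2] = XXXYyyYXxYxX$XY
  rot[3] = XXYyyYXxYxX$XYX
  rot[4] = XYyyYXxYxX$XYXX
  rot[5] = YyyYXxYxX$XYXXX
  rot[6] = yyYXxYxX$XYXXXY
  rot[7] = yYXxYxX$XYXXXYy
  rot[8] = YXxYxX$XYXXXYyy
  rot[9] = XxYxX$XYXXXYyyY
  rot[10] = xYxX$XYXXXYyyYX
  rot[11] = YxX$XYXXXYyyYXx
  rot[12] = xX$XYXXXYyyYXxY
  rot[13] = X$XYXXXYyyYXxYx
  rot[14] = $XYXXXYyyYXxYxX
Sorted (with $ < everything):
  sorted[0] = $XYXXXYyyYXxYxX
  sorted[1] = X$XYXXXYyyYXxYx
  sorted[2] = XXXYyyYXxYxX$XY
  sorted[3] = XXYyyYXxYxX$XYX
  sorted[4] = XYXXXYyyYXxYxX$
  sorted[5] = XYyyYXxYxX$XYXX
  sorted[6] = XxYxX$XYXXXYyyY
  sorted[7] = YXXXYyyYXxYxX$X
  sorted[8] = YXxYxX$XYXXXYyy
  sorted[9] = YxX$XYXXXYyyYXx
  sorted[10] = YyyYXxYxX$XYXXX
  sorted[11] = xX$XYXXXYyyYXxY
  sorted[12] = xYxX$XYXXXYyyYX
  sorted[13] = yYXxYxX$XYXXXYy
  sorted[14] = yyYXxYxX$XYXXXY
sorted[8] = YXxYxX$XYXXXYyy

Answer: YXxYxX$XYXXXYyy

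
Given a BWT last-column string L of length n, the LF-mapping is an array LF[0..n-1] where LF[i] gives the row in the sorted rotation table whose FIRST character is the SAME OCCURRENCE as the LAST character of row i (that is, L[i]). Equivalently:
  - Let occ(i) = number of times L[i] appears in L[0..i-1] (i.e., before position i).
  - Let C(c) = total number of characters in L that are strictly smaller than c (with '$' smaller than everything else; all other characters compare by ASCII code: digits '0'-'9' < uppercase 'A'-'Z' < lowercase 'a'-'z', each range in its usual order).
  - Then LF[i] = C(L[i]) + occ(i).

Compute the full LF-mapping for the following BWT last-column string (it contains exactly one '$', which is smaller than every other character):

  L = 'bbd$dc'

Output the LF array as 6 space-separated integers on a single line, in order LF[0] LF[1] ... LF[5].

Answer: 1 2 4 0 5 3

Derivation:
Char counts: '$':1, 'b':2, 'c':1, 'd':2
C (first-col start): C('$')=0, C('b')=1, C('c')=3, C('d')=4
L[0]='b': occ=0, LF[0]=C('b')+0=1+0=1
L[1]='b': occ=1, LF[1]=C('b')+1=1+1=2
L[2]='d': occ=0, LF[2]=C('d')+0=4+0=4
L[3]='$': occ=0, LF[3]=C('$')+0=0+0=0
L[4]='d': occ=1, LF[4]=C('d')+1=4+1=5
L[5]='c': occ=0, LF[5]=C('c')+0=3+0=3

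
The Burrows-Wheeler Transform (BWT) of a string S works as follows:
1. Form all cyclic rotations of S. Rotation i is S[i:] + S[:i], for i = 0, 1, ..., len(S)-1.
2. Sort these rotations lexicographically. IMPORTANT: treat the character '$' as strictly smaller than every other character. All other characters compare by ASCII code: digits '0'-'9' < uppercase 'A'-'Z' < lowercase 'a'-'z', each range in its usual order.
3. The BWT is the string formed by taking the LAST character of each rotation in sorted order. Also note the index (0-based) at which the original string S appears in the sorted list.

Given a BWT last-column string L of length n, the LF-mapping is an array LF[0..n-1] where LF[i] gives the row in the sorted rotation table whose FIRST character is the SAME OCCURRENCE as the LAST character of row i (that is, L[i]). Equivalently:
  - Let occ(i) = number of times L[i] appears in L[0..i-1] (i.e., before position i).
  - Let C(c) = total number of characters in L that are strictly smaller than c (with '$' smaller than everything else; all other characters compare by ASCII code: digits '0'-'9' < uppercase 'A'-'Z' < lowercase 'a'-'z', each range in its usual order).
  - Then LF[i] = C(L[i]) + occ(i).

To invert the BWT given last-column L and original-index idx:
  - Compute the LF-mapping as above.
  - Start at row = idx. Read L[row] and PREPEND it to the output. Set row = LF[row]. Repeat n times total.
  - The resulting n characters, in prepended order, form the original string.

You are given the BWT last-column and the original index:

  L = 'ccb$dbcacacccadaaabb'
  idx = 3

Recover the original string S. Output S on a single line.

LF mapping: 11 12 7 0 18 8 13 1 14 2 15 16 17 3 19 4 5 6 9 10
Walk LF starting at row 3, prepending L[row]:
  step 1: row=3, L[3]='$', prepend. Next row=LF[3]=0
  step 2: row=0, L[0]='c', prepend. Next row=LF[0]=11
  step 3: row=11, L[11]='c', prepend. Next row=LF[11]=16
  step 4: row=16, L[16]='a', prepend. Next row=LF[16]=5
  step 5: row=5, L[5]='b', prepend. Next row=LF[5]=8
  step 6: row=8, L[8]='c', prepend. Next row=LF[8]=14
  step 7: row=14, L[14]='d', prepend. Next row=LF[14]=19
  step 8: row=19, L[19]='b', prepend. Next row=LF[19]=10
  step 9: row=10, L[10]='c', prepend. Next row=LF[10]=15
  step 10: row=15, L[15]='a', prepend. Next row=LF[15]=4
  step 11: row=4, L[4]='d', prepend. Next row=LF[4]=18
  step 12: row=18, L[18]='b', prepend. Next row=LF[18]=9
  step 13: row=9, L[9]='a', prepend. Next row=LF[9]=2
  step 14: row=2, L[2]='b', prepend. Next row=LF[2]=7
  step 15: row=7, L[7]='a', prepend. Next row=LF[7]=1
  step 16: row=1, L[1]='c', prepend. Next row=LF[1]=12
  step 17: row=12, L[12]='c', prepend. Next row=LF[12]=17
  step 18: row=17, L[17]='a', prepend. Next row=LF[17]=6
  step 19: row=6, L[6]='c', prepend. Next row=LF[6]=13
  step 20: row=13, L[13]='a', prepend. Next row=LF[13]=3
Reversed output: acaccababdacbdcbacc$

Answer: acaccababdacbdcbacc$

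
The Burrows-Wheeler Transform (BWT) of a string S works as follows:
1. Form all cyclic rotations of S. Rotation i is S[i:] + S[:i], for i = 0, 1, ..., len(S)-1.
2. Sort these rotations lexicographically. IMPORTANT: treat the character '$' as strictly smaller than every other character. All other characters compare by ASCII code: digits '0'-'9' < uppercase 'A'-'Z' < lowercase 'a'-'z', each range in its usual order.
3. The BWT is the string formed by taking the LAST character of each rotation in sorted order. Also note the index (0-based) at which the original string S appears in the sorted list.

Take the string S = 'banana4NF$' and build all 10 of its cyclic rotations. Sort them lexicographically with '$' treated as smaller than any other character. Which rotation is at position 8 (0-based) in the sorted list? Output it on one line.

All 10 rotations (rotation i = S[i:]+S[:i]):
  rot[0] = banana4NF$
  rot[1] = anana4NF$b
  rot[2] = nana4NF$ba
  rot[3] = ana4NF$ban
  rot[4] = na4NF$bana
  rot[5] = a4NF$banan
  rot[6] = 4NF$banana
  rot[7] = NF$banana4
  rot[8] = F$banana4N
  rot[9] = $banana4NF
Sorted (with $ < everything):
  sorted[0] = $banana4NF
  sorted[1] = 4NF$banana
  sorted[2] = F$banana4N
  sorted[3] = NF$banana4
  sorted[4] = a4NF$banan
  sorted[5] = ana4NF$ban
  sorted[6] = anana4NF$b
  sorted[7] = banana4NF$
  sorted[8] = na4NF$bana
  sorted[9] = nana4NF$ba
sorted[8] = na4NF$bana

Answer: na4NF$bana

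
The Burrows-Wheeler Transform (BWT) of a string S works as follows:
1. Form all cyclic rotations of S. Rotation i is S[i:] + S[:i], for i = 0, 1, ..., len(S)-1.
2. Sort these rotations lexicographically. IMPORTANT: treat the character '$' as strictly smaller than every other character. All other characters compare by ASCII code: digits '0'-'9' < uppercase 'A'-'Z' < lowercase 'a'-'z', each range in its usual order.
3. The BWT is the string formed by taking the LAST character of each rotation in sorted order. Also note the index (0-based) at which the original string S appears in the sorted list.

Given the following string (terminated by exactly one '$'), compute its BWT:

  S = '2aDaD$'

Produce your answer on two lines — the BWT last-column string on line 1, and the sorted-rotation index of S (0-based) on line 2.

Answer: D$aaD2
1

Derivation:
All 6 rotations (rotation i = S[i:]+S[:i]):
  rot[0] = 2aDaD$
  rot[1] = aDaD$2
  rot[2] = DaD$2a
  rot[3] = aD$2aD
  rot[4] = D$2aDa
  rot[5] = $2aDaD
Sorted (with $ < everything):
  sorted[0] = $2aDaD  (last char: 'D')
  sorted[1] = 2aDaD$  (last char: '$')
  sorted[2] = D$2aDa  (last char: 'a')
  sorted[3] = DaD$2a  (last char: 'a')
  sorted[4] = aD$2aD  (last char: 'D')
  sorted[5] = aDaD$2  (last char: '2')
Last column: D$aaD2
Original string S is at sorted index 1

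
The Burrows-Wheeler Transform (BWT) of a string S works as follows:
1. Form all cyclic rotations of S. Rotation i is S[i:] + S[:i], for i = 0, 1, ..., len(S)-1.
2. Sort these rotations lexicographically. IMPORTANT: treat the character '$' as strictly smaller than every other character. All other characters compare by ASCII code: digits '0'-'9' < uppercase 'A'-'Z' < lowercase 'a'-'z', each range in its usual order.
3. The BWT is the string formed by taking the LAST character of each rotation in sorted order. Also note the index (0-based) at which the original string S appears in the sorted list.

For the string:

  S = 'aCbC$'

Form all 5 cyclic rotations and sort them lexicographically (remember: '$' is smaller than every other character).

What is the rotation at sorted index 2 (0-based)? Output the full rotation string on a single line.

All 5 rotations (rotation i = S[i:]+S[:i]):
  rot[0] = aCbC$
  rot[1] = CbC$a
  rot[2] = bC$aC
  rot[3] = C$aCb
  rot[4] = $aCbC
Sorted (with $ < everything):
  sorted[0] = $aCbC
  sorted[1] = C$aCb
  sorted[2] = CbC$a
  sorted[3] = aCbC$
  sorted[4] = bC$aC
sorted[2] = CbC$a

Answer: CbC$a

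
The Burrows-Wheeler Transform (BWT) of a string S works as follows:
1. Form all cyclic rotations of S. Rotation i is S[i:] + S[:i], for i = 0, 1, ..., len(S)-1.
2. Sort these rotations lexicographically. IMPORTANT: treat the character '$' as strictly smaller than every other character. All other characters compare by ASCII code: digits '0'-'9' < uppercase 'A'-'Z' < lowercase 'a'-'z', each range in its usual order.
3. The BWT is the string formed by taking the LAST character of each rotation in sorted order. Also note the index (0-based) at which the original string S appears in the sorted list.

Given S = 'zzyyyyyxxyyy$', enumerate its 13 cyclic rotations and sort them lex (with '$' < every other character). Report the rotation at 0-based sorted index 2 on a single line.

Answer: xyyy$zzyyyyyx

Derivation:
All 13 rotations (rotation i = S[i:]+S[:i]):
  rot[0] = zzyyyyyxxyyy$
  rot[1] = zyyyyyxxyyy$z
  rot[2] = yyyyyxxyyy$zz
  rot[3] = yyyyxxyyy$zzy
  rot[4] = yyyxxyyy$zzyy
  rot[5] = yyxxyyy$zzyyy
  rot[6] = yxxyyy$zzyyyy
  rot[7] = xxyyy$zzyyyyy
  rot[8] = xyyy$zzyyyyyx
  rot[9] = yyy$zzyyyyyxx
  rot[10] = yy$zzyyyyyxxy
  rot[11] = y$zzyyyyyxxyy
  rot[12] = $zzyyyyyxxyyy
Sorted (with $ < everything):
  sorted[0] = $zzyyyyyxxyyy
  sorted[1] = xxyyy$zzyyyyy
  sorted[2] = xyyy$zzyyyyyx
  sorted[3] = y$zzyyyyyxxyy
  sorted[4] = yxxyyy$zzyyyy
  sorted[5] = yy$zzyyyyyxxy
  sorted[6] = yyxxyyy$zzyyy
  sorted[7] = yyy$zzyyyyyxx
  sorted[8] = yyyxxyyy$zzyy
  sorted[9] = yyyyxxyyy$zzy
  sorted[10] = yyyyyxxyyy$zz
  sorted[11] = zyyyyyxxyyy$z
  sorted[12] = zzyyyyyxxyyy$
sorted[2] = xyyy$zzyyyyyx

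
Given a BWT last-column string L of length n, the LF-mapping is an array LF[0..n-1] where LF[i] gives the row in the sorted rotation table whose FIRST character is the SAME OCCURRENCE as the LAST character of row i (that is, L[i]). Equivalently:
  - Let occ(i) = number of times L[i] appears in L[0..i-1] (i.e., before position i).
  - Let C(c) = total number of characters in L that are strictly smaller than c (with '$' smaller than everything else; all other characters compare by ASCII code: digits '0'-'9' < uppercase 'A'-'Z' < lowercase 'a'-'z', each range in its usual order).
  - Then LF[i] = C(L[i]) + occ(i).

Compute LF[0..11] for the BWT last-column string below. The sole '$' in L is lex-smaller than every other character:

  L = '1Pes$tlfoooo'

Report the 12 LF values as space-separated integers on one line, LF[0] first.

Answer: 1 2 3 10 0 11 5 4 6 7 8 9

Derivation:
Char counts: '$':1, '1':1, 'P':1, 'e':1, 'f':1, 'l':1, 'o':4, 's':1, 't':1
C (first-col start): C('$')=0, C('1')=1, C('P')=2, C('e')=3, C('f')=4, C('l')=5, C('o')=6, C('s')=10, C('t')=11
L[0]='1': occ=0, LF[0]=C('1')+0=1+0=1
L[1]='P': occ=0, LF[1]=C('P')+0=2+0=2
L[2]='e': occ=0, LF[2]=C('e')+0=3+0=3
L[3]='s': occ=0, LF[3]=C('s')+0=10+0=10
L[4]='$': occ=0, LF[4]=C('$')+0=0+0=0
L[5]='t': occ=0, LF[5]=C('t')+0=11+0=11
L[6]='l': occ=0, LF[6]=C('l')+0=5+0=5
L[7]='f': occ=0, LF[7]=C('f')+0=4+0=4
L[8]='o': occ=0, LF[8]=C('o')+0=6+0=6
L[9]='o': occ=1, LF[9]=C('o')+1=6+1=7
L[10]='o': occ=2, LF[10]=C('o')+2=6+2=8
L[11]='o': occ=3, LF[11]=C('o')+3=6+3=9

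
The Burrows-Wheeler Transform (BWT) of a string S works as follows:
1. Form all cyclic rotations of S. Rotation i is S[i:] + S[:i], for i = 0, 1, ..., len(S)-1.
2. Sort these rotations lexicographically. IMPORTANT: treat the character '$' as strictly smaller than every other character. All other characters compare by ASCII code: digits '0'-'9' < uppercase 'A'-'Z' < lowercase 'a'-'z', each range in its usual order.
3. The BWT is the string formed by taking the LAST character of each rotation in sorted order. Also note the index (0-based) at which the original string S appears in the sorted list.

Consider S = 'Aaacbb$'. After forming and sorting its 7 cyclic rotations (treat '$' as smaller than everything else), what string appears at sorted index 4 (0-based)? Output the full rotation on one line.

All 7 rotations (rotation i = S[i:]+S[:i]):
  rot[0] = Aaacbb$
  rot[1] = aacbb$A
  rot[2] = acbb$Aa
  rot[3] = cbb$Aaa
  rot[4] = bb$Aaac
  rot[5] = b$Aaacb
  rot[6] = $Aaacbb
Sorted (with $ < everything):
  sorted[0] = $Aaacbb
  sorted[1] = Aaacbb$
  sorted[2] = aacbb$A
  sorted[3] = acbb$Aa
  sorted[4] = b$Aaacb
  sorted[5] = bb$Aaac
  sorted[6] = cbb$Aaa
sorted[4] = b$Aaacb

Answer: b$Aaacb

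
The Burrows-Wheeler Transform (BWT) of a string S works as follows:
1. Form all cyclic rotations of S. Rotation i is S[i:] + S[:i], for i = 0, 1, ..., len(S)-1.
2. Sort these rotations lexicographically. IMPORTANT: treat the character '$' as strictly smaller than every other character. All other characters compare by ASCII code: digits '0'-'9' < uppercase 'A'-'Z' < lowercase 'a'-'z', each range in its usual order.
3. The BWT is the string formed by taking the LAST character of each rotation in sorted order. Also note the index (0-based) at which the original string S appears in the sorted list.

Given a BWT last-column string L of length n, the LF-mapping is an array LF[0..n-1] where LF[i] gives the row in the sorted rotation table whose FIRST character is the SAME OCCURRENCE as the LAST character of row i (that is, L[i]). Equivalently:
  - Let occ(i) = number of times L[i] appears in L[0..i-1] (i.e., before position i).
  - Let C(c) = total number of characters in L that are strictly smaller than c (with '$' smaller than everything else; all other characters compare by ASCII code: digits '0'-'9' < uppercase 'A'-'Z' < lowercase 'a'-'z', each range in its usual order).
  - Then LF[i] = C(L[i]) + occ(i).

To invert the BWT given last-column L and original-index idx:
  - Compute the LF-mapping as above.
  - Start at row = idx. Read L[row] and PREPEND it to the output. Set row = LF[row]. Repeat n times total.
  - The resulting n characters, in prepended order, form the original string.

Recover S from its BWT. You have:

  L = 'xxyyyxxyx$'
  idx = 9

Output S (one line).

Answer: yyxxyxyxx$

Derivation:
LF mapping: 1 2 6 7 8 3 4 9 5 0
Walk LF starting at row 9, prepending L[row]:
  step 1: row=9, L[9]='$', prepend. Next row=LF[9]=0
  step 2: row=0, L[0]='x', prepend. Next row=LF[0]=1
  step 3: row=1, L[1]='x', prepend. Next row=LF[1]=2
  step 4: row=2, L[2]='y', prepend. Next row=LF[2]=6
  step 5: row=6, L[6]='x', prepend. Next row=LF[6]=4
  step 6: row=4, L[4]='y', prepend. Next row=LF[4]=8
  step 7: row=8, L[8]='x', prepend. Next row=LF[8]=5
  step 8: row=5, L[5]='x', prepend. Next row=LF[5]=3
  step 9: row=3, L[3]='y', prepend. Next row=LF[3]=7
  step 10: row=7, L[7]='y', prepend. Next row=LF[7]=9
Reversed output: yyxxyxyxx$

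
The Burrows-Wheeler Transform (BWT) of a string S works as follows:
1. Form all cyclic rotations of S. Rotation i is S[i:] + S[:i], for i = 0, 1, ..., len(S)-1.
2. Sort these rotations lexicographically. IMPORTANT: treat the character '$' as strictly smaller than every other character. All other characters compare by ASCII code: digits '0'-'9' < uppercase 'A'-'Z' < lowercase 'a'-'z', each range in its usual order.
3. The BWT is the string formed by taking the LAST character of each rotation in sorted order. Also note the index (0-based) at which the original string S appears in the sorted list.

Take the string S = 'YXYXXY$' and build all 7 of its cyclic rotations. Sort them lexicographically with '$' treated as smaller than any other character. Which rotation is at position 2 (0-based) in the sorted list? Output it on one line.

All 7 rotations (rotation i = S[i:]+S[:i]):
  rot[0] = YXYXXY$
  rot[1] = XYXXY$Y
  rot[2] = YXXY$YX
  rot[3] = XXY$YXY
  rot[4] = XY$YXYX
  rot[5] = Y$YXYXX
  rot[6] = $YXYXXY
Sorted (with $ < everything):
  sorted[0] = $YXYXXY
  sorted[1] = XXY$YXY
  sorted[2] = XY$YXYX
  sorted[3] = XYXXY$Y
  sorted[4] = Y$YXYXX
  sorted[5] = YXXY$YX
  sorted[6] = YXYXXY$
sorted[2] = XY$YXYX

Answer: XY$YXYX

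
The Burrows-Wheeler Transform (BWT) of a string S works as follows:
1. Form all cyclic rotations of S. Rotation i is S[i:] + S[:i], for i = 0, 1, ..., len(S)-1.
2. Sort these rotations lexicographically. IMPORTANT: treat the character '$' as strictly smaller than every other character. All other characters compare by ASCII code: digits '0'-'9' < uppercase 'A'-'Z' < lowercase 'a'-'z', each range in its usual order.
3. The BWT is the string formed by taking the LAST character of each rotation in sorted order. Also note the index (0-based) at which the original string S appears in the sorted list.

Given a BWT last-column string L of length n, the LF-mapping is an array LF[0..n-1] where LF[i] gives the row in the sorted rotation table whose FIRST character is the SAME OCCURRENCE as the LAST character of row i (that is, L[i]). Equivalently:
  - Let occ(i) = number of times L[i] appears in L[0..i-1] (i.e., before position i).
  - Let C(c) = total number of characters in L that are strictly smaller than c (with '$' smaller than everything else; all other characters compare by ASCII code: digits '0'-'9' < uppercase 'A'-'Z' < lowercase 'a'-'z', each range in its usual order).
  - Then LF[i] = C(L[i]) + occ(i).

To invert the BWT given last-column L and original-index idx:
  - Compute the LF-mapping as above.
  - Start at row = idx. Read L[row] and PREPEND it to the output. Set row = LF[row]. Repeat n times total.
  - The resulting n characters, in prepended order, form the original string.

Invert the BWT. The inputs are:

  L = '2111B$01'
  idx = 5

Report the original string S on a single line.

LF mapping: 6 2 3 4 7 0 1 5
Walk LF starting at row 5, prepending L[row]:
  step 1: row=5, L[5]='$', prepend. Next row=LF[5]=0
  step 2: row=0, L[0]='2', prepend. Next row=LF[0]=6
  step 3: row=6, L[6]='0', prepend. Next row=LF[6]=1
  step 4: row=1, L[1]='1', prepend. Next row=LF[1]=2
  step 5: row=2, L[2]='1', prepend. Next row=LF[2]=3
  step 6: row=3, L[3]='1', prepend. Next row=LF[3]=4
  step 7: row=4, L[4]='B', prepend. Next row=LF[4]=7
  step 8: row=7, L[7]='1', prepend. Next row=LF[7]=5
Reversed output: 1B11102$

Answer: 1B11102$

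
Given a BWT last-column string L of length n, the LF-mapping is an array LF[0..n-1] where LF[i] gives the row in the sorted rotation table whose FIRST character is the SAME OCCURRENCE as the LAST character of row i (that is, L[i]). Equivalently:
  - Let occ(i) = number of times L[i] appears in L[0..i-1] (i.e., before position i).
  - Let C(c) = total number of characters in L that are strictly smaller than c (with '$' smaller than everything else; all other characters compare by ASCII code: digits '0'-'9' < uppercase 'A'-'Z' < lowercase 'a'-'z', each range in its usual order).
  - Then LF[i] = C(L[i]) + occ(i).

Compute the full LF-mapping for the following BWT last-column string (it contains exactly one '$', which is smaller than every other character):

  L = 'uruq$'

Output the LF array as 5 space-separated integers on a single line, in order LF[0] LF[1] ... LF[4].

Char counts: '$':1, 'q':1, 'r':1, 'u':2
C (first-col start): C('$')=0, C('q')=1, C('r')=2, C('u')=3
L[0]='u': occ=0, LF[0]=C('u')+0=3+0=3
L[1]='r': occ=0, LF[1]=C('r')+0=2+0=2
L[2]='u': occ=1, LF[2]=C('u')+1=3+1=4
L[3]='q': occ=0, LF[3]=C('q')+0=1+0=1
L[4]='$': occ=0, LF[4]=C('$')+0=0+0=0

Answer: 3 2 4 1 0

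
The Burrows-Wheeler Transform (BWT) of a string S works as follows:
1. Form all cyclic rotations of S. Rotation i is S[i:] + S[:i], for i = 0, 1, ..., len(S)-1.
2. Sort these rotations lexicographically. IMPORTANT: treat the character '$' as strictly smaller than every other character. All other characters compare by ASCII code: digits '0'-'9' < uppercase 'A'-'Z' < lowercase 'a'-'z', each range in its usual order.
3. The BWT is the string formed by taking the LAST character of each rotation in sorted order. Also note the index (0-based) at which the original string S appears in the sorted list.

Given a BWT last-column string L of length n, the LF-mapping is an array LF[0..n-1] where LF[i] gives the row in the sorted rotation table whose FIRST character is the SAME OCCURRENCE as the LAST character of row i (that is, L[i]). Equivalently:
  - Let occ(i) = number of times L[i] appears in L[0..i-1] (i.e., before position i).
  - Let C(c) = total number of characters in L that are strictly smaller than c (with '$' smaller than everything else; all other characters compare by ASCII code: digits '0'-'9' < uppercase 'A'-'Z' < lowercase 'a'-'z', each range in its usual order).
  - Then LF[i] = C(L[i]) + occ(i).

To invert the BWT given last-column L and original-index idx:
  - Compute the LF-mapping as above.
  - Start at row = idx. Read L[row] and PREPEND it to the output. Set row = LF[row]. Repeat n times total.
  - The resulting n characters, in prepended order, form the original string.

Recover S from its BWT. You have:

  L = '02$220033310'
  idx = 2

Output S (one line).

Answer: 01320332020$

Derivation:
LF mapping: 1 6 0 7 8 2 3 9 10 11 5 4
Walk LF starting at row 2, prepending L[row]:
  step 1: row=2, L[2]='$', prepend. Next row=LF[2]=0
  step 2: row=0, L[0]='0', prepend. Next row=LF[0]=1
  step 3: row=1, L[1]='2', prepend. Next row=LF[1]=6
  step 4: row=6, L[6]='0', prepend. Next row=LF[6]=3
  step 5: row=3, L[3]='2', prepend. Next row=LF[3]=7
  step 6: row=7, L[7]='3', prepend. Next row=LF[7]=9
  step 7: row=9, L[9]='3', prepend. Next row=LF[9]=11
  step 8: row=11, L[11]='0', prepend. Next row=LF[11]=4
  step 9: row=4, L[4]='2', prepend. Next row=LF[4]=8
  step 10: row=8, L[8]='3', prepend. Next row=LF[8]=10
  step 11: row=10, L[10]='1', prepend. Next row=LF[10]=5
  step 12: row=5, L[5]='0', prepend. Next row=LF[5]=2
Reversed output: 01320332020$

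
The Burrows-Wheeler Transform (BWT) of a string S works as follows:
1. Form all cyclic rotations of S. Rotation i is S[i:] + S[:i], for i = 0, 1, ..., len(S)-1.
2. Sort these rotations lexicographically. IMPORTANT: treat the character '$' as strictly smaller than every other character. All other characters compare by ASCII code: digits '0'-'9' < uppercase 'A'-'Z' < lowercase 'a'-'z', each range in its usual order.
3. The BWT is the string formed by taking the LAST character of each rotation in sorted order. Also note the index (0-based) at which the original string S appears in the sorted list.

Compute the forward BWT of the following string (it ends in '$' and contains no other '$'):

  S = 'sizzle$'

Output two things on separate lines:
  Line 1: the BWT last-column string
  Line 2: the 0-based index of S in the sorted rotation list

All 7 rotations (rotation i = S[i:]+S[:i]):
  rot[0] = sizzle$
  rot[1] = izzle$s
  rot[2] = zzle$si
  rot[3] = zle$siz
  rot[4] = le$sizz
  rot[5] = e$sizzl
  rot[6] = $sizzle
Sorted (with $ < everything):
  sorted[0] = $sizzle  (last char: 'e')
  sorted[1] = e$sizzl  (last char: 'l')
  sorted[2] = izzle$s  (last char: 's')
  sorted[3] = le$sizz  (last char: 'z')
  sorted[4] = sizzle$  (last char: '$')
  sorted[5] = zle$siz  (last char: 'z')
  sorted[6] = zzle$si  (last char: 'i')
Last column: elsz$zi
Original string S is at sorted index 4

Answer: elsz$zi
4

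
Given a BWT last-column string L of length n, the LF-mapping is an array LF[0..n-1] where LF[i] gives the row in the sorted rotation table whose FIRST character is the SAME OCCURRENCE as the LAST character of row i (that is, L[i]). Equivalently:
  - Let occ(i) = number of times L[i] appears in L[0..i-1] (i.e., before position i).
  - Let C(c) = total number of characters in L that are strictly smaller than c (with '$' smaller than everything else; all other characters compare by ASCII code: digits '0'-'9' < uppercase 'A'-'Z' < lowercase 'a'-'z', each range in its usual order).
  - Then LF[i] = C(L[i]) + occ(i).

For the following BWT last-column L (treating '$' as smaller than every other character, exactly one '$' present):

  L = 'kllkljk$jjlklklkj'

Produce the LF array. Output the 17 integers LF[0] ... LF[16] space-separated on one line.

Char counts: '$':1, 'j':4, 'k':6, 'l':6
C (first-col start): C('$')=0, C('j')=1, C('k')=5, C('l')=11
L[0]='k': occ=0, LF[0]=C('k')+0=5+0=5
L[1]='l': occ=0, LF[1]=C('l')+0=11+0=11
L[2]='l': occ=1, LF[2]=C('l')+1=11+1=12
L[3]='k': occ=1, LF[3]=C('k')+1=5+1=6
L[4]='l': occ=2, LF[4]=C('l')+2=11+2=13
L[5]='j': occ=0, LF[5]=C('j')+0=1+0=1
L[6]='k': occ=2, LF[6]=C('k')+2=5+2=7
L[7]='$': occ=0, LF[7]=C('$')+0=0+0=0
L[8]='j': occ=1, LF[8]=C('j')+1=1+1=2
L[9]='j': occ=2, LF[9]=C('j')+2=1+2=3
L[10]='l': occ=3, LF[10]=C('l')+3=11+3=14
L[11]='k': occ=3, LF[11]=C('k')+3=5+3=8
L[12]='l': occ=4, LF[12]=C('l')+4=11+4=15
L[13]='k': occ=4, LF[13]=C('k')+4=5+4=9
L[14]='l': occ=5, LF[14]=C('l')+5=11+5=16
L[15]='k': occ=5, LF[15]=C('k')+5=5+5=10
L[16]='j': occ=3, LF[16]=C('j')+3=1+3=4

Answer: 5 11 12 6 13 1 7 0 2 3 14 8 15 9 16 10 4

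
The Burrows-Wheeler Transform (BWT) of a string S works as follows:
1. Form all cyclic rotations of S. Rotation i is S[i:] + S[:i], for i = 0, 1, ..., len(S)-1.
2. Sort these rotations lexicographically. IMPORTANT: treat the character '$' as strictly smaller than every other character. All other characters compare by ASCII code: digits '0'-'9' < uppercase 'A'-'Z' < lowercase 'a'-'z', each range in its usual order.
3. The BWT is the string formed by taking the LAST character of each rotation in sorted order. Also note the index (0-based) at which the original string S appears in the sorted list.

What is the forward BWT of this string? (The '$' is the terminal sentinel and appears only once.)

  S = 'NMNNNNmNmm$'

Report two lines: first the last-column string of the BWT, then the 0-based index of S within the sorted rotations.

All 11 rotations (rotation i = S[i:]+S[:i]):
  rot[0] = NMNNNNmNmm$
  rot[1] = MNNNNmNmm$N
  rot[2] = NNNNmNmm$NM
  rot[3] = NNNmNmm$NMN
  rot[4] = NNmNmm$NMNN
  rot[5] = NmNmm$NMNNN
  rot[6] = mNmm$NMNNNN
  rot[7] = Nmm$NMNNNNm
  rot[8] = mm$NMNNNNmN
  rot[9] = m$NMNNNNmNm
  rot[10] = $NMNNNNmNmm
Sorted (with $ < everything):
  sorted[0] = $NMNNNNmNmm  (last char: 'm')
  sorted[1] = MNNNNmNmm$N  (last char: 'N')
  sorted[2] = NMNNNNmNmm$  (last char: '$')
  sorted[3] = NNNNmNmm$NM  (last char: 'M')
  sorted[4] = NNNmNmm$NMN  (last char: 'N')
  sorted[5] = NNmNmm$NMNN  (last char: 'N')
  sorted[6] = NmNmm$NMNNN  (last char: 'N')
  sorted[7] = Nmm$NMNNNNm  (last char: 'm')
  sorted[8] = m$NMNNNNmNm  (last char: 'm')
  sorted[9] = mNmm$NMNNNN  (last char: 'N')
  sorted[10] = mm$NMNNNNmN  (last char: 'N')
Last column: mN$MNNNmmNN
Original string S is at sorted index 2

Answer: mN$MNNNmmNN
2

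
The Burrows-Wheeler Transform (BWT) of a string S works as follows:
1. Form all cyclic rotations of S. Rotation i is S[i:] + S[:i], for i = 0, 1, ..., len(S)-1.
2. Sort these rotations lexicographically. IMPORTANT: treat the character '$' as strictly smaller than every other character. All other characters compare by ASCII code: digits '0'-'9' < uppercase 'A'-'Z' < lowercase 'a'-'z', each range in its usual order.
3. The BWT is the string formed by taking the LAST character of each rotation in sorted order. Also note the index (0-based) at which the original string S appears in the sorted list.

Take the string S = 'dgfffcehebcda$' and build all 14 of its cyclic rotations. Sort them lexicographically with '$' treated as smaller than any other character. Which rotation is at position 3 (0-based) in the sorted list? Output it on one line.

Answer: cda$dgfffceheb

Derivation:
All 14 rotations (rotation i = S[i:]+S[:i]):
  rot[0] = dgfffcehebcda$
  rot[1] = gfffcehebcda$d
  rot[2] = fffcehebcda$dg
  rot[3] = ffcehebcda$dgf
  rot[4] = fcehebcda$dgff
  rot[5] = cehebcda$dgfff
  rot[6] = ehebcda$dgfffc
  rot[7] = hebcda$dgfffce
  rot[8] = ebcda$dgfffceh
  rot[9] = bcda$dgfffcehe
  rot[10] = cda$dgfffceheb
  rot[11] = da$dgfffcehebc
  rot[12] = a$dgfffcehebcd
  rot[13] = $dgfffcehebcda
Sorted (with $ < everything):
  sorted[0] = $dgfffcehebcda
  sorted[1] = a$dgfffcehebcd
  sorted[2] = bcda$dgfffcehe
  sorted[3] = cda$dgfffceheb
  sorted[4] = cehebcda$dgfff
  sorted[5] = da$dgfffcehebc
  sorted[6] = dgfffcehebcda$
  sorted[7] = ebcda$dgfffceh
  sorted[8] = ehebcda$dgfffc
  sorted[9] = fcehebcda$dgff
  sorted[10] = ffcehebcda$dgf
  sorted[11] = fffcehebcda$dg
  sorted[12] = gfffcehebcda$d
  sorted[13] = hebcda$dgfffce
sorted[3] = cda$dgfffceheb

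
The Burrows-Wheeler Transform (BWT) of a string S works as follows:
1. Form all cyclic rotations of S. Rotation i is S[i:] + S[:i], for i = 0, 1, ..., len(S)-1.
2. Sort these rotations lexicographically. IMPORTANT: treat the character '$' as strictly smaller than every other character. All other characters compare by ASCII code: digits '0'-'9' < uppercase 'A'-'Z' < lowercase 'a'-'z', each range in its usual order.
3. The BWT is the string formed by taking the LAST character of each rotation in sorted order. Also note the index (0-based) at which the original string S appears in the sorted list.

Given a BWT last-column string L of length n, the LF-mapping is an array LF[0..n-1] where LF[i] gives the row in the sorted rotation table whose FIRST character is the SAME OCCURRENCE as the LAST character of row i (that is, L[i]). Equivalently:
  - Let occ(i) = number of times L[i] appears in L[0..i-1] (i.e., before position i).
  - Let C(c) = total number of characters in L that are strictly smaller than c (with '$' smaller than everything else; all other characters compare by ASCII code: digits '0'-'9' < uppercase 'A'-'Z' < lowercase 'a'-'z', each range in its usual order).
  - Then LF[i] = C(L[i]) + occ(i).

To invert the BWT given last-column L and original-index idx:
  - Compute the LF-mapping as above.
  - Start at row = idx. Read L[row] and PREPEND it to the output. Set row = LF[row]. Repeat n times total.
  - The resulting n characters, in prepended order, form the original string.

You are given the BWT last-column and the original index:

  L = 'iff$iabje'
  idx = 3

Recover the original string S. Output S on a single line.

Answer: ejifafbi$

Derivation:
LF mapping: 6 4 5 0 7 1 2 8 3
Walk LF starting at row 3, prepending L[row]:
  step 1: row=3, L[3]='$', prepend. Next row=LF[3]=0
  step 2: row=0, L[0]='i', prepend. Next row=LF[0]=6
  step 3: row=6, L[6]='b', prepend. Next row=LF[6]=2
  step 4: row=2, L[2]='f', prepend. Next row=LF[2]=5
  step 5: row=5, L[5]='a', prepend. Next row=LF[5]=1
  step 6: row=1, L[1]='f', prepend. Next row=LF[1]=4
  step 7: row=4, L[4]='i', prepend. Next row=LF[4]=7
  step 8: row=7, L[7]='j', prepend. Next row=LF[7]=8
  step 9: row=8, L[8]='e', prepend. Next row=LF[8]=3
Reversed output: ejifafbi$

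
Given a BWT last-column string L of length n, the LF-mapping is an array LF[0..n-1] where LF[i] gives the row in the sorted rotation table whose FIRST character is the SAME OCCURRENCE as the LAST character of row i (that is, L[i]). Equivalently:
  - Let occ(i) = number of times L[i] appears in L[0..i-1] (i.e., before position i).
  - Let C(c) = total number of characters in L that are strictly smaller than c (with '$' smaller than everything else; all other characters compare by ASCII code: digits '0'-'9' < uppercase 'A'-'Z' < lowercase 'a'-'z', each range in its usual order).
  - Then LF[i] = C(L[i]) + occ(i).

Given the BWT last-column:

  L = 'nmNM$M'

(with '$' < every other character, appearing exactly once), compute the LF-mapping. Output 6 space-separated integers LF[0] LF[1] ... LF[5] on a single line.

Answer: 5 4 3 1 0 2

Derivation:
Char counts: '$':1, 'M':2, 'N':1, 'm':1, 'n':1
C (first-col start): C('$')=0, C('M')=1, C('N')=3, C('m')=4, C('n')=5
L[0]='n': occ=0, LF[0]=C('n')+0=5+0=5
L[1]='m': occ=0, LF[1]=C('m')+0=4+0=4
L[2]='N': occ=0, LF[2]=C('N')+0=3+0=3
L[3]='M': occ=0, LF[3]=C('M')+0=1+0=1
L[4]='$': occ=0, LF[4]=C('$')+0=0+0=0
L[5]='M': occ=1, LF[5]=C('M')+1=1+1=2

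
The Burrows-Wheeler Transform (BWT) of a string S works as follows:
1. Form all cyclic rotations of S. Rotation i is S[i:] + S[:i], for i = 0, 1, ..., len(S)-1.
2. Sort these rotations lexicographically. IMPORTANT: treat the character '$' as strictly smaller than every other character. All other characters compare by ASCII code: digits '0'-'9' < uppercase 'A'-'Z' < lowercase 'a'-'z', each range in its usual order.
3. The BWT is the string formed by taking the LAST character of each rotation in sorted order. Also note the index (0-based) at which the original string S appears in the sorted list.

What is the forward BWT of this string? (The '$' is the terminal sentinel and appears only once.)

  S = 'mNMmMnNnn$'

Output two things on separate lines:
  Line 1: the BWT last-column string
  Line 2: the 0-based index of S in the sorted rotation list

All 10 rotations (rotation i = S[i:]+S[:i]):
  rot[0] = mNMmMnNnn$
  rot[1] = NMmMnNnn$m
  rot[2] = MmMnNnn$mN
  rot[3] = mMnNnn$mNM
  rot[4] = MnNnn$mNMm
  rot[5] = nNnn$mNMmM
  rot[6] = Nnn$mNMmMn
  rot[7] = nn$mNMmMnN
  rot[8] = n$mNMmMnNn
  rot[9] = $mNMmMnNnn
Sorted (with $ < everything):
  sorted[0] = $mNMmMnNnn  (last char: 'n')
  sorted[1] = MmMnNnn$mN  (last char: 'N')
  sorted[2] = MnNnn$mNMm  (last char: 'm')
  sorted[3] = NMmMnNnn$m  (last char: 'm')
  sorted[4] = Nnn$mNMmMn  (last char: 'n')
  sorted[5] = mMnNnn$mNM  (last char: 'M')
  sorted[6] = mNMmMnNnn$  (last char: '$')
  sorted[7] = n$mNMmMnNn  (last char: 'n')
  sorted[8] = nNnn$mNMmM  (last char: 'M')
  sorted[9] = nn$mNMmMnN  (last char: 'N')
Last column: nNmmnM$nMN
Original string S is at sorted index 6

Answer: nNmmnM$nMN
6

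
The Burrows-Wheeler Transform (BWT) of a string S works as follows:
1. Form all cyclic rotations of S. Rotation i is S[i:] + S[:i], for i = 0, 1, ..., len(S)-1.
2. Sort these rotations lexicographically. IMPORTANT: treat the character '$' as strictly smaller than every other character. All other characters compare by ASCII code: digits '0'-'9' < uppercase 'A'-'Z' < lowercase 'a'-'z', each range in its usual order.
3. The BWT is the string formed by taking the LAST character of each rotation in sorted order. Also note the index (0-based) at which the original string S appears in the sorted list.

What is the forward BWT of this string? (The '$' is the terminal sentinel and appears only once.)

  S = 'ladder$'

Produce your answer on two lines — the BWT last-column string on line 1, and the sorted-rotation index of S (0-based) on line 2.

All 7 rotations (rotation i = S[i:]+S[:i]):
  rot[0] = ladder$
  rot[1] = adder$l
  rot[2] = dder$la
  rot[3] = der$lad
  rot[4] = er$ladd
  rot[5] = r$ladde
  rot[6] = $ladder
Sorted (with $ < everything):
  sorted[0] = $ladder  (last char: 'r')
  sorted[1] = adder$l  (last char: 'l')
  sorted[2] = dder$la  (last char: 'a')
  sorted[3] = der$lad  (last char: 'd')
  sorted[4] = er$ladd  (last char: 'd')
  sorted[5] = ladder$  (last char: '$')
  sorted[6] = r$ladde  (last char: 'e')
Last column: rladd$e
Original string S is at sorted index 5

Answer: rladd$e
5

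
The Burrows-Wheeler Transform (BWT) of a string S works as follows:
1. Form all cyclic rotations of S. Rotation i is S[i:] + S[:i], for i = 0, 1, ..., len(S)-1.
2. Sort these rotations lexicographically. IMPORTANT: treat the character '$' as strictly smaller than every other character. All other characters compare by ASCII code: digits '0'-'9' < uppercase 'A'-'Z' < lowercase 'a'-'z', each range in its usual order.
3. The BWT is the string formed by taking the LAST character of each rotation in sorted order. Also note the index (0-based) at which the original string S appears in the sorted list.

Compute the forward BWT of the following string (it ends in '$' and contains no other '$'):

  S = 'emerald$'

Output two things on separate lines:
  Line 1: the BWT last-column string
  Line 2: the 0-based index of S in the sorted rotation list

All 8 rotations (rotation i = S[i:]+S[:i]):
  rot[0] = emerald$
  rot[1] = merald$e
  rot[2] = erald$em
  rot[3] = rald$eme
  rot[4] = ald$emer
  rot[5] = ld$emera
  rot[6] = d$emeral
  rot[7] = $emerald
Sorted (with $ < everything):
  sorted[0] = $emerald  (last char: 'd')
  sorted[1] = ald$emer  (last char: 'r')
  sorted[2] = d$emeral  (last char: 'l')
  sorted[3] = emerald$  (last char: '$')
  sorted[4] = erald$em  (last char: 'm')
  sorted[5] = ld$emera  (last char: 'a')
  sorted[6] = merald$e  (last char: 'e')
  sorted[7] = rald$eme  (last char: 'e')
Last column: drl$maee
Original string S is at sorted index 3

Answer: drl$maee
3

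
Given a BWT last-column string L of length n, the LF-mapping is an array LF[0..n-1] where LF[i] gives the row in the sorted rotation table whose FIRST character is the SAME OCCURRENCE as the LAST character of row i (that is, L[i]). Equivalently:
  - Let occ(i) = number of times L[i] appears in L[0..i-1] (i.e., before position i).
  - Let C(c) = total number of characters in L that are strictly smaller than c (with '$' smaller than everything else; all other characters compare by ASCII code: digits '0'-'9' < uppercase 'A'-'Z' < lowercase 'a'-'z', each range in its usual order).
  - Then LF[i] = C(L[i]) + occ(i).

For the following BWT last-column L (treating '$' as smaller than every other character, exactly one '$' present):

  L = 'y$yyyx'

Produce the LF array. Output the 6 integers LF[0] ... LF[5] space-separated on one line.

Char counts: '$':1, 'x':1, 'y':4
C (first-col start): C('$')=0, C('x')=1, C('y')=2
L[0]='y': occ=0, LF[0]=C('y')+0=2+0=2
L[1]='$': occ=0, LF[1]=C('$')+0=0+0=0
L[2]='y': occ=1, LF[2]=C('y')+1=2+1=3
L[3]='y': occ=2, LF[3]=C('y')+2=2+2=4
L[4]='y': occ=3, LF[4]=C('y')+3=2+3=5
L[5]='x': occ=0, LF[5]=C('x')+0=1+0=1

Answer: 2 0 3 4 5 1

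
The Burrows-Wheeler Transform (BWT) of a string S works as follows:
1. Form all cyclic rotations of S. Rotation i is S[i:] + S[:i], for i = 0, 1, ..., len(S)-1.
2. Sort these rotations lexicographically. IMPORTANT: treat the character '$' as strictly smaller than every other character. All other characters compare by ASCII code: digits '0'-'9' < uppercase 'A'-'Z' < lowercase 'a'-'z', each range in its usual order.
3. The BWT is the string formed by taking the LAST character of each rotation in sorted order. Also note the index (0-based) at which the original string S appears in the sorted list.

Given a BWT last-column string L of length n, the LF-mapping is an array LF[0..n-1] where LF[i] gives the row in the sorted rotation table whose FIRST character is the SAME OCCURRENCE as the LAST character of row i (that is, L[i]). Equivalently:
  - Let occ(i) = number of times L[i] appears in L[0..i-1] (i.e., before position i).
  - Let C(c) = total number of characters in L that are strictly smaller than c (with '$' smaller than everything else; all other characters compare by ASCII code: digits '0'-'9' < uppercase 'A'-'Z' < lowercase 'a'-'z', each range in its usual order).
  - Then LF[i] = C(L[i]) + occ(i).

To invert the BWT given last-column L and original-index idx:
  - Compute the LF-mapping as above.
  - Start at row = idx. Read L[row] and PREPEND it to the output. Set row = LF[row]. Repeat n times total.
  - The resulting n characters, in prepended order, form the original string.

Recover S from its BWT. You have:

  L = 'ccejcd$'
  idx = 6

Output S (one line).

LF mapping: 1 2 5 6 3 4 0
Walk LF starting at row 6, prepending L[row]:
  step 1: row=6, L[6]='$', prepend. Next row=LF[6]=0
  step 2: row=0, L[0]='c', prepend. Next row=LF[0]=1
  step 3: row=1, L[1]='c', prepend. Next row=LF[1]=2
  step 4: row=2, L[2]='e', prepend. Next row=LF[2]=5
  step 5: row=5, L[5]='d', prepend. Next row=LF[5]=4
  step 6: row=4, L[4]='c', prepend. Next row=LF[4]=3
  step 7: row=3, L[3]='j', prepend. Next row=LF[3]=6
Reversed output: jcdecc$

Answer: jcdecc$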